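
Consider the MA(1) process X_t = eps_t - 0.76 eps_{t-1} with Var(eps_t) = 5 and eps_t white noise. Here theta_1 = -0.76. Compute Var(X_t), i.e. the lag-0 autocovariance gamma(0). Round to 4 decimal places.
\gamma(0) = 7.8880

For an MA(q) process X_t = eps_t + sum_i theta_i eps_{t-i} with
Var(eps_t) = sigma^2, the variance is
  gamma(0) = sigma^2 * (1 + sum_i theta_i^2).
  sum_i theta_i^2 = (-0.76)^2 = 0.5776.
  gamma(0) = 5 * (1 + 0.5776) = 5 * 1.5776 = 7.888, which rounds to 7.8880.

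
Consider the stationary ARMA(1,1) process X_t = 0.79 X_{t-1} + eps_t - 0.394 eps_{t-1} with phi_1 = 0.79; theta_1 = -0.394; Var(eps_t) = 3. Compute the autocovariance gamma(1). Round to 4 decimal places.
\gamma(1) = 2.1767

Multiply the model equation by X_{t-k} and take expectations. With theta_0 = psi_0 = 1 and psi_j the MA(infinity) weights, this gives
  gamma(k) - sum_i phi_i gamma(k-i) = c_k,
  c_k = sigma^2 * sum_{j=k..q} theta_j psi_{j-k}   (c_k = 0 for k > q),
using gamma(-m) = gamma(m).
psi-weights needed (psi_j = theta_j + sum_i phi_i psi_{j-i}):
  psi_1 = theta_1 + phi_1 = -0.394 + (0.79) = 0.396
Right-hand sides:
  c_0 = sigma^2 (1 + theta_1 psi_1) = 3 * (1 + (-0.394)(0.396)) = 3 * 0.843976 = 2.531928
  c_1 = sigma^2 theta_1 = 3 * (-0.394) = -1.182
  c_2 = 0
Equations for k = 0 and k = 1 (AR order 1):
  gamma(0) = phi_1 gamma(1) + c_0
  gamma(1) = phi_1 gamma(0) + c_1
Substituting the second into the first: gamma(0) (1 - phi_1^2) = c_0 + phi_1 c_1, so
  gamma(0) = (c_0 + phi_1 c_1) / (1 - phi_1^2) = (2.531928 + (0.79)(-1.182)) / (1 - (0.79)^2) = 1.598148 / 0.3759 = 4.251524.
  gamma(1) = phi_1 gamma(0) + c_1 = (0.79)(4.251524) + (-1.182) = 2.176704.
Therefore gamma(1) = 2.1767 (to 4 decimal places).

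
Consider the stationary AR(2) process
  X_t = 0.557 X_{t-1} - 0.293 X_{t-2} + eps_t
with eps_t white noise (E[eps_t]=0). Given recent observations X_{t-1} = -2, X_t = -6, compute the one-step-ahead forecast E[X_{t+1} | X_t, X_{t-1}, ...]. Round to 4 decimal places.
E[X_{t+1} \mid \mathcal F_t] = -2.7560

For an AR(p) model X_t = c + sum_i phi_i X_{t-i} + eps_t, the
one-step-ahead conditional mean is
  E[X_{t+1} | X_t, ...] = c + sum_i phi_i X_{t+1-i}.
Substitute known values:
  E[X_{t+1} | ...] = (0.557) * (-6) + (-0.293) * (-2)
                   = -2.7560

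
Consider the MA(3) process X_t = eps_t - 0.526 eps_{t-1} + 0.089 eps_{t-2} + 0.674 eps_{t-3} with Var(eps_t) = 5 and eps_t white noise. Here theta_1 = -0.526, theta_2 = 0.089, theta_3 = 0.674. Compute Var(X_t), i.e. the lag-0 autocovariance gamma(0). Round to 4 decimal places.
\gamma(0) = 8.6944

For an MA(q) process X_t = eps_t + sum_i theta_i eps_{t-i} with
Var(eps_t) = sigma^2, the variance is
  gamma(0) = sigma^2 * (1 + sum_i theta_i^2).
  sum_i theta_i^2 = (-0.526)^2 + (0.089)^2 + (0.674)^2 = 0.276676 + 0.007921 + 0.454276 = 0.738873.
  gamma(0) = 5 * (1 + 0.738873) = 5 * 1.738873 = 8.694365, which rounds to 8.6944.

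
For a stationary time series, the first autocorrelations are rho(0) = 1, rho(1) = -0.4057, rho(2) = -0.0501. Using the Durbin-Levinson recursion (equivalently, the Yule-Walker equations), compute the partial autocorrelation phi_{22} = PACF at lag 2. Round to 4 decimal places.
\phi_{22} = -0.2570

The PACF at lag k is phi_{kk}, the last component of the solution
to the Yule-Walker system G_k phi = r_k where
  (G_k)_{ij} = rho(|i - j|), (r_k)_i = rho(i), i,j = 1..k.
Equivalently, Durbin-Levinson gives phi_{kk} iteratively:
  phi_{11} = rho(1)
  phi_{kk} = [rho(k) - sum_{j=1..k-1} phi_{k-1,j} rho(k-j)]
            / [1 - sum_{j=1..k-1} phi_{k-1,j} rho(j)],
  phi_{k,j} = phi_{k-1,j} - phi_{kk} phi_{k-1,k-j},  j = 1..k-1.
Step k = 1:
  phi_11 = rho(1) = -0.4057.
Step k = 2:
  phi_22 = [rho(2) - phi_11 rho(1)] / [1 - phi_11 rho(1)] = [-0.0501 - (-0.4057)(-0.4057)] / [1 - (-0.4057)(-0.4057)]
         = -0.21469249 / 0.83540751 = -0.257.
Therefore phi_{22} = -0.2570.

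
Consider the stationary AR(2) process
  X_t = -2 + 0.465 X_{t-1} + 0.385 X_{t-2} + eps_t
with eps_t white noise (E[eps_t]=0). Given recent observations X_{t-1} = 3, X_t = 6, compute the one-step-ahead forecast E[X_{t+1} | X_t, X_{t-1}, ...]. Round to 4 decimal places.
E[X_{t+1} \mid \mathcal F_t] = 1.9450

For an AR(p) model X_t = c + sum_i phi_i X_{t-i} + eps_t, the
one-step-ahead conditional mean is
  E[X_{t+1} | X_t, ...] = c + sum_i phi_i X_{t+1-i}.
Substitute known values:
  E[X_{t+1} | ...] = -2 + (0.465) * (6) + (0.385) * (3)
                   = 1.9450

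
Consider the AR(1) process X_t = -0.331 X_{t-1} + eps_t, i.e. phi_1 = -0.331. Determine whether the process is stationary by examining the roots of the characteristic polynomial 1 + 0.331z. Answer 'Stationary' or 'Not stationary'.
\text{Stationary}

The AR(p) characteristic polynomial is P(z) = 1 + 0.331z.
Stationarity requires all roots to lie outside the unit circle, i.e. |z| > 1 for every root.
This is linear in z: 1 + (0.331) z = 0  =>  z = -1/(0.331) = -3.021148,  |z| = 3.021148.
Moduli of all roots: 3.0211.
All moduli strictly greater than 1? Yes.
Verdict: Stationary.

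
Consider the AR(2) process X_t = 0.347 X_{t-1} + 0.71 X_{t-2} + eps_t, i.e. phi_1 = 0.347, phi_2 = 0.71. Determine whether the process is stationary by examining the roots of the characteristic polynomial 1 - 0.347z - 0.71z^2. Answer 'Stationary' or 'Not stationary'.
\text{Not stationary}

The AR(p) characteristic polynomial is P(z) = 1 - 0.347z - 0.71z^2.
Stationarity requires all roots to lie outside the unit circle, i.e. |z| > 1 for every root.
Set 1 + (-0.347) z + (-0.71) z^2 = 0, i.e. a z^2 + b z + c = 0 with a = -0.71, b = -0.347, c = 1.
Discriminant D = b^2 - 4ac = (-0.347)^2 - 4*(-0.71)*1 = 0.120409 - (-2.84) = 2.960409.
D >= 0, so the roots are real: z = (-b +/- sqrt(D)) / (2a) = (0.347 +/- 1.720584) / (-1.42).
  z_1 = (0.347 + 1.720584) / (-1.42) = -1.456,   |z_1| = 1.456.
  z_2 = (0.347 - 1.720584) / (-1.42) = 0.9673,   |z_2| = 0.9673.
Moduli of all roots: 1.4560, 0.9673.
All moduli strictly greater than 1? No.
Verdict: Not stationary.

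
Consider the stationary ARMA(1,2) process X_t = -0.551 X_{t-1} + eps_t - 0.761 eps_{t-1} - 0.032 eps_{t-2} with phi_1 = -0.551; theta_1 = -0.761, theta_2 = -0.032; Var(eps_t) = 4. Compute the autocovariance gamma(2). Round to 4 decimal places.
\gamma(2) = 5.5940

Multiply the model equation by X_{t-k} and take expectations. With theta_0 = psi_0 = 1 and psi_j the MA(infinity) weights, this gives
  gamma(k) - sum_i phi_i gamma(k-i) = c_k,
  c_k = sigma^2 * sum_{j=k..q} theta_j psi_{j-k}   (c_k = 0 for k > q),
using gamma(-m) = gamma(m).
psi-weights needed (psi_j = theta_j + sum_i phi_i psi_{j-i}):
  psi_1 = theta_1 + phi_1 = -0.761 + (-0.551) = -1.312
  psi_2 = theta_2 + phi_1 psi_1 = -0.032 + (-0.551)(-1.312) = 0.690912
Right-hand sides:
  c_0 = sigma^2 (1 + theta_1 psi_1 + theta_2 psi_2) = 4 * (1 + (-0.761)(-1.312) + (-0.032)(0.690912)) = 4 * 1.976323 = 7.905291
  c_1 = sigma^2 (theta_1 + theta_2 psi_1) = 4 * (-0.761 + (-0.032)(-1.312)) = -2.876064
  c_2 = sigma^2 theta_2 = 4 * (-0.032) = -0.128
Equations for k = 0 and k = 1 (AR order 1):
  gamma(0) = phi_1 gamma(1) + c_0
  gamma(1) = phi_1 gamma(0) + c_1
Substituting the second into the first: gamma(0) (1 - phi_1^2) = c_0 + phi_1 c_1, so
  gamma(0) = (c_0 + phi_1 c_1) / (1 - phi_1^2) = (7.905291 + (-0.551)(-2.876064)) / (1 - (-0.551)^2) = 9.490003 / 0.696399 = 13.627249.
  gamma(1) = phi_1 gamma(0) + c_1 = (-0.551)(13.627249) + (-2.876064) = -10.384678.
For k = 2: gamma(2) = phi_1 gamma(1) + c_2
  = (-0.551)(-10.384678) + (-0.128) = 5.593958.
Therefore gamma(2) = 5.5940 (to 4 decimal places).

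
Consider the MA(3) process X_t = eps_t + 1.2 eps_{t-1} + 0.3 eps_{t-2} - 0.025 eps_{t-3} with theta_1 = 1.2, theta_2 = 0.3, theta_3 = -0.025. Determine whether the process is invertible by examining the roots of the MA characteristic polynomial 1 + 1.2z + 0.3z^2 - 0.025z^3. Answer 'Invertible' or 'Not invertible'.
\text{Invertible}

The MA(q) characteristic polynomial is P(z) = 1 + 1.2z + 0.3z^2 - 0.025z^3.
Invertibility requires all roots to lie outside the unit circle, i.e. |z| > 1 for every root.
Degree 3: look for a simple real root z0 first, then factor out (1 - z/z0) and solve the remaining quadratic.
Testing z0 = -2: P(-2) = 1 + (1.2)(-2) + (0.3)(-2)^2 + (-0.025)(-2)^3
  = 1 + (-2.4) + (1.2) + (0.2) = 0.  So z_0 = -2 is a root, |z_0| = 2.
Divide out the factor (1 + 0.5 z) = (1 - z/z0) (since 1/z0 = -0.5):
  P(z) = (1 + 0.5 z)(1 + (0.7) z + (-0.05) z^2)
  [check: z-coef 0.7 - (-0.5) = 1.2; z^2-coef -0.05 - (-0.5)(0.7) = 0.3; z^3-coef -(-0.5)(-0.05) = -0.025.]
Remaining roots from the quadratic factor 1 + (0.7) z + (-0.05) z^2:
  Set 1 + (0.7) z + (-0.05) z^2 = 0, i.e. a z^2 + b z + c = 0 with a = -0.05, b = 0.7, c = 1.
  Discriminant D = b^2 - 4ac = (0.7)^2 - 4*(-0.05)*1 = 0.49 - (-0.2) = 0.69.
  D >= 0, so the roots are real: z = (-b +/- sqrt(D)) / (2a) = (-0.7 +/- 0.830662) / (-0.1).
    z_1 = (-0.7 + 0.830662) / (-0.1) = -1.3066,   |z_1| = 1.3066.
    z_2 = (-0.7 - 0.830662) / (-0.1) = 15.3066,   |z_2| = 15.3066.
Moduli of all roots: 2.0000, 1.3066, 15.3066.
All moduli strictly greater than 1? Yes.
Verdict: Invertible.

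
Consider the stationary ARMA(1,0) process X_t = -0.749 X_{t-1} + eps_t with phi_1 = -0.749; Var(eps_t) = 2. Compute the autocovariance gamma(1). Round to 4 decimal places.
\gamma(1) = -3.4123

Multiply the model equation by X_{t-k} and take expectations. With theta_0 = psi_0 = 1 and psi_j the MA(infinity) weights, this gives
  gamma(k) - sum_i phi_i gamma(k-i) = c_k,
  c_k = sigma^2 * sum_{j=k..q} theta_j psi_{j-k}   (c_k = 0 for k > q),
using gamma(-m) = gamma(m).
Pure AR (q = 0): c_0 = sigma^2 = 2, c_k = 0 for k >= 1.
Equations for k = 0 and k = 1 (AR order 1):
  gamma(0) = phi_1 gamma(1) + c_0
  gamma(1) = phi_1 gamma(0) + c_1
Substituting the second into the first: gamma(0) (1 - phi_1^2) = c_0 + phi_1 c_1, so
  gamma(0) = c_0 / (1 - phi_1^2) = 2 / (1 - (-0.749)^2) = 2 / 0.438999 = 4.555819.
  gamma(1) = phi_1 gamma(0) = (-0.749)(4.555819) = -3.412308.
Therefore gamma(1) = -3.4123 (to 4 decimal places).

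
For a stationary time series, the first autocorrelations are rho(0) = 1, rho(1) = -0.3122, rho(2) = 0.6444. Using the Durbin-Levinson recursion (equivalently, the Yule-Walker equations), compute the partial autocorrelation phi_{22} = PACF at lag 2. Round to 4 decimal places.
\phi_{22} = 0.6060

The PACF at lag k is phi_{kk}, the last component of the solution
to the Yule-Walker system G_k phi = r_k where
  (G_k)_{ij} = rho(|i - j|), (r_k)_i = rho(i), i,j = 1..k.
Equivalently, Durbin-Levinson gives phi_{kk} iteratively:
  phi_{11} = rho(1)
  phi_{kk} = [rho(k) - sum_{j=1..k-1} phi_{k-1,j} rho(k-j)]
            / [1 - sum_{j=1..k-1} phi_{k-1,j} rho(j)],
  phi_{k,j} = phi_{k-1,j} - phi_{kk} phi_{k-1,k-j},  j = 1..k-1.
Step k = 1:
  phi_11 = rho(1) = -0.3122.
Step k = 2:
  phi_22 = [rho(2) - phi_11 rho(1)] / [1 - phi_11 rho(1)] = [0.6444 - (-0.3122)(-0.3122)] / [1 - (-0.3122)(-0.3122)]
         = 0.54693116 / 0.90253116 = 0.606.
Therefore phi_{22} = 0.6060.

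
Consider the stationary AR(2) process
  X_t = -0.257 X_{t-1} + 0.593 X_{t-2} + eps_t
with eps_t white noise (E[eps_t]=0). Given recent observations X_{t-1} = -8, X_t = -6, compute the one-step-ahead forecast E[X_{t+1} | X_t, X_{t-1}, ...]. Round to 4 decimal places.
E[X_{t+1} \mid \mathcal F_t] = -3.2020

For an AR(p) model X_t = c + sum_i phi_i X_{t-i} + eps_t, the
one-step-ahead conditional mean is
  E[X_{t+1} | X_t, ...] = c + sum_i phi_i X_{t+1-i}.
Substitute known values:
  E[X_{t+1} | ...] = (-0.257) * (-6) + (0.593) * (-8)
                   = -3.2020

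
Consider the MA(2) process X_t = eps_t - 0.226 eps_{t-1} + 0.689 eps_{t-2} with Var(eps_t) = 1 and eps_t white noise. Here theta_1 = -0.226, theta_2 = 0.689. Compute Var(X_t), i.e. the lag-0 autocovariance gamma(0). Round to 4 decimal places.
\gamma(0) = 1.5258

For an MA(q) process X_t = eps_t + sum_i theta_i eps_{t-i} with
Var(eps_t) = sigma^2, the variance is
  gamma(0) = sigma^2 * (1 + sum_i theta_i^2).
  sum_i theta_i^2 = (-0.226)^2 + (0.689)^2 = 0.051076 + 0.474721 = 0.525797.
  gamma(0) = 1 * (1 + 0.525797) = 1 * 1.525797 = 1.525797, which rounds to 1.5258.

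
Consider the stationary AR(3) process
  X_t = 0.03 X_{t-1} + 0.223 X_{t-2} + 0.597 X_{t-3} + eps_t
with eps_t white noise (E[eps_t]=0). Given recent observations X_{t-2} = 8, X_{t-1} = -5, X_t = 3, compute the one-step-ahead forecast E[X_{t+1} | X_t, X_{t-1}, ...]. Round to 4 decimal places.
E[X_{t+1} \mid \mathcal F_t] = 3.7510

For an AR(p) model X_t = c + sum_i phi_i X_{t-i} + eps_t, the
one-step-ahead conditional mean is
  E[X_{t+1} | X_t, ...] = c + sum_i phi_i X_{t+1-i}.
Substitute known values:
  E[X_{t+1} | ...] = (0.03) * (3) + (0.223) * (-5) + (0.597) * (8)
                   = 3.7510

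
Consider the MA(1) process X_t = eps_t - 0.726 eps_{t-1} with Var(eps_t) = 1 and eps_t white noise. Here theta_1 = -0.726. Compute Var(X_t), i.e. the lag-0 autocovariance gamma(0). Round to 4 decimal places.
\gamma(0) = 1.5271

For an MA(q) process X_t = eps_t + sum_i theta_i eps_{t-i} with
Var(eps_t) = sigma^2, the variance is
  gamma(0) = sigma^2 * (1 + sum_i theta_i^2).
  sum_i theta_i^2 = (-0.726)^2 = 0.527076.
  gamma(0) = 1 * (1 + 0.527076) = 1 * 1.527076 = 1.527076, which rounds to 1.5271.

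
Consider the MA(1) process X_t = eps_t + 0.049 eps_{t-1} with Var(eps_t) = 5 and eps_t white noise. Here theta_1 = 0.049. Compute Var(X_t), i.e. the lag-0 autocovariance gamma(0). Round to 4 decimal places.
\gamma(0) = 5.0120

For an MA(q) process X_t = eps_t + sum_i theta_i eps_{t-i} with
Var(eps_t) = sigma^2, the variance is
  gamma(0) = sigma^2 * (1 + sum_i theta_i^2).
  sum_i theta_i^2 = (0.049)^2 = 0.002401.
  gamma(0) = 5 * (1 + 0.002401) = 5 * 1.002401 = 5.012005, which rounds to 5.0120.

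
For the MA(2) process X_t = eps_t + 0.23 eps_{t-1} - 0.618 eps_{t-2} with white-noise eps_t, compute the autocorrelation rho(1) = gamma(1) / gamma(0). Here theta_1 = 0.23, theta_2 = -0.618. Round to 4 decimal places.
\rho(1) = 0.0612

For an MA(q) process with theta_0 = 1, the autocovariance is
  gamma(k) = sigma^2 * sum_{i=0..q-k} theta_i * theta_{i+k},
and rho(k) = gamma(k) / gamma(0). Sigma^2 cancels.
  numerator   = (1)*(0.23) + (0.23)*(-0.618) = 0.08786.
  denominator = (1)^2 + (0.23)^2 + (-0.618)^2 = 1.434824.
  rho(1) = 0.08786 / 1.434824 = 0.0612.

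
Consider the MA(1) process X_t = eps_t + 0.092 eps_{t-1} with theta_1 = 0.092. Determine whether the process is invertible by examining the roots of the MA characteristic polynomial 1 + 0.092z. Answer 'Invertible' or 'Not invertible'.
\text{Invertible}

The MA(q) characteristic polynomial is P(z) = 1 + 0.092z.
Invertibility requires all roots to lie outside the unit circle, i.e. |z| > 1 for every root.
This is linear in z: 1 + (0.092) z = 0  =>  z = -1/(0.092) = -10.869565,  |z| = 10.869565.
Moduli of all roots: 10.8696.
All moduli strictly greater than 1? Yes.
Verdict: Invertible.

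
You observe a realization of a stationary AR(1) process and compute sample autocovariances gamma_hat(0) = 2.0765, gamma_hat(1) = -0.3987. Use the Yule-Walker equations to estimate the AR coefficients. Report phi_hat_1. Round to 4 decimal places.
\hat\phi_{1} = -0.1920

The Yule-Walker equations for an AR(p) process read, in matrix form,
  Gamma_p phi = r_p,   with   (Gamma_p)_{ij} = gamma(|i - j|),
                       (r_p)_i = gamma(i),   i,j = 1..p.
Substitute the sample gammas (Toeplitz matrix and right-hand side of size 1):
  Gamma_p = [[2.0765]]
  r_p     = [-0.3987]
With p = 1 this is the single equation gamma(0) phi_1 = gamma(1):
  phi_hat_1 = gamma(1) / gamma(0) = -0.3987 / 2.0765 = -0.1920.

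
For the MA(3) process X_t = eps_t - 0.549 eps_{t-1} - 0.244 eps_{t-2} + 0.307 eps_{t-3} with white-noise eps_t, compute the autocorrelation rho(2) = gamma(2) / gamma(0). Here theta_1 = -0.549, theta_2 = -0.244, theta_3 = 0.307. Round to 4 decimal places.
\rho(2) = -0.2835

For an MA(q) process with theta_0 = 1, the autocovariance is
  gamma(k) = sigma^2 * sum_{i=0..q-k} theta_i * theta_{i+k},
and rho(k) = gamma(k) / gamma(0). Sigma^2 cancels.
  numerator   = (1)*(-0.244) + (-0.549)*(0.307) = -0.412543.
  denominator = (1)^2 + (-0.549)^2 + (-0.244)^2 + (0.307)^2 = 1.455186.
  rho(2) = -0.412543 / 1.455186 = -0.2835.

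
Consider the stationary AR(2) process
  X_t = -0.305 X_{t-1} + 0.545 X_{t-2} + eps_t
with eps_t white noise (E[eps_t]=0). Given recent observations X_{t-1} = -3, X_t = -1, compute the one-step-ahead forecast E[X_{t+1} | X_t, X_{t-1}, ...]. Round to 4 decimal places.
E[X_{t+1} \mid \mathcal F_t] = -1.3300

For an AR(p) model X_t = c + sum_i phi_i X_{t-i} + eps_t, the
one-step-ahead conditional mean is
  E[X_{t+1} | X_t, ...] = c + sum_i phi_i X_{t+1-i}.
Substitute known values:
  E[X_{t+1} | ...] = (-0.305) * (-1) + (0.545) * (-3)
                   = -1.3300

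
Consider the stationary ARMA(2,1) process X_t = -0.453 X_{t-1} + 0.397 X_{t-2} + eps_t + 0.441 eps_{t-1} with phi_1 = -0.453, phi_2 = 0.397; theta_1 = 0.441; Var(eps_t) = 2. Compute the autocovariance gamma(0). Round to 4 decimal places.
\gamma(0) = 2.8988

Multiply the model equation by X_{t-k} and take expectations. With theta_0 = psi_0 = 1 and psi_j the MA(infinity) weights, this gives
  gamma(k) - sum_i phi_i gamma(k-i) = c_k,
  c_k = sigma^2 * sum_{j=k..q} theta_j psi_{j-k}   (c_k = 0 for k > q),
using gamma(-m) = gamma(m).
psi-weights needed (psi_j = theta_j + sum_i phi_i psi_{j-i}):
  psi_1 = theta_1 + phi_1 = 0.441 + (-0.453) = -0.012
Right-hand sides:
  c_0 = sigma^2 (1 + theta_1 psi_1) = 2 * (1 + (0.441)(-0.012)) = 2 * 0.994708 = 1.989416
  c_1 = sigma^2 theta_1 = 2 * (0.441) = 0.882
  c_2 = 0
Equations for k = 0, 1, 2 (AR order 2, c_2 = 0):
  (E0) gamma(0) = phi_1 gamma(1) + phi_2 gamma(2) + c_0
  (E1) gamma(1) = phi_1 gamma(0) + phi_2 gamma(1) + c_1
  (E2) gamma(2) = phi_1 gamma(1) + phi_2 gamma(0)
From (E1): gamma(1) = A gamma(0) + B with
  A = phi_1 / (1 - phi_2) = -0.453 / 0.603 = -0.751244,   B = c_1 / (1 - phi_2) = 0.882 / 0.603 = 1.462687.
Insert (E2) into (E0): gamma(0) (1 - phi_2^2) = phi_1 (1 + phi_2) gamma(1) + c_0.
  phi_1 (1 + phi_2) = (-0.453)(1.397) = -0.632841,   1 - phi_2^2 = 0.842391.
Replace gamma(1) by A gamma(0) + B and collect gamma(0):
  gamma(0) [0.842391 - (-0.632841)(-0.751244)] = (-0.632841)(1.462687) + 1.989416
  gamma(0) * 0.366973 = 1.063768
  gamma(0) = 1.063768 / 0.366973 = 2.898763.
Therefore gamma(0) = 2.8988 (to 4 decimal places).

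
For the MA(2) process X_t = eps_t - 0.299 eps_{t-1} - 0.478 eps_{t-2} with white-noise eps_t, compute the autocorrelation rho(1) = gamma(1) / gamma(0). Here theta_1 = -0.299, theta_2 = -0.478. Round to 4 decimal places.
\rho(1) = -0.1184

For an MA(q) process with theta_0 = 1, the autocovariance is
  gamma(k) = sigma^2 * sum_{i=0..q-k} theta_i * theta_{i+k},
and rho(k) = gamma(k) / gamma(0). Sigma^2 cancels.
  numerator   = (1)*(-0.299) + (-0.299)*(-0.478) = -0.156078.
  denominator = (1)^2 + (-0.299)^2 + (-0.478)^2 = 1.317885.
  rho(1) = -0.156078 / 1.317885 = -0.1184.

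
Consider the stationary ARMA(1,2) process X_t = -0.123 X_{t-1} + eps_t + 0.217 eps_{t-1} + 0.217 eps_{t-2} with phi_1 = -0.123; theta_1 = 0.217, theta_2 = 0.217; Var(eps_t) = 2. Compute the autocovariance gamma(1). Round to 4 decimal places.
\gamma(1) = 0.2161

Multiply the model equation by X_{t-k} and take expectations. With theta_0 = psi_0 = 1 and psi_j the MA(infinity) weights, this gives
  gamma(k) - sum_i phi_i gamma(k-i) = c_k,
  c_k = sigma^2 * sum_{j=k..q} theta_j psi_{j-k}   (c_k = 0 for k > q),
using gamma(-m) = gamma(m).
psi-weights needed (psi_j = theta_j + sum_i phi_i psi_{j-i}):
  psi_1 = theta_1 + phi_1 = 0.217 + (-0.123) = 0.094
  psi_2 = theta_2 + phi_1 psi_1 = 0.217 + (-0.123)(0.094) = 0.205438
Right-hand sides:
  c_0 = sigma^2 (1 + theta_1 psi_1 + theta_2 psi_2) = 2 * (1 + (0.217)(0.094) + (0.217)(0.205438)) = 2 * 1.064978 = 2.129956
  c_1 = sigma^2 (theta_1 + theta_2 psi_1) = 2 * (0.217 + (0.217)(0.094)) = 0.474796
  c_2 = sigma^2 theta_2 = 2 * (0.217) = 0.434
Equations for k = 0 and k = 1 (AR order 1):
  gamma(0) = phi_1 gamma(1) + c_0
  gamma(1) = phi_1 gamma(0) + c_1
Substituting the second into the first: gamma(0) (1 - phi_1^2) = c_0 + phi_1 c_1, so
  gamma(0) = (c_0 + phi_1 c_1) / (1 - phi_1^2) = (2.129956 + (-0.123)(0.474796)) / (1 - (-0.123)^2) = 2.071556 / 0.984871 = 2.103378.
  gamma(1) = phi_1 gamma(0) + c_1 = (-0.123)(2.103378) + (0.474796) = 0.21608.
Therefore gamma(1) = 0.2161 (to 4 decimal places).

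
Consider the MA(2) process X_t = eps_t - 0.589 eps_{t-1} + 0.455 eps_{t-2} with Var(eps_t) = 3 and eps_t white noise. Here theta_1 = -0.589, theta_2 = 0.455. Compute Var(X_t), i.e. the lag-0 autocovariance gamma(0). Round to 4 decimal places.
\gamma(0) = 4.6618

For an MA(q) process X_t = eps_t + sum_i theta_i eps_{t-i} with
Var(eps_t) = sigma^2, the variance is
  gamma(0) = sigma^2 * (1 + sum_i theta_i^2).
  sum_i theta_i^2 = (-0.589)^2 + (0.455)^2 = 0.346921 + 0.207025 = 0.553946.
  gamma(0) = 3 * (1 + 0.553946) = 3 * 1.553946 = 4.661838, which rounds to 4.6618.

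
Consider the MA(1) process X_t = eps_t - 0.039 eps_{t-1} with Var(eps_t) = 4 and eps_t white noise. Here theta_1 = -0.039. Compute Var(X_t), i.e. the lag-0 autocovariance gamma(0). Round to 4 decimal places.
\gamma(0) = 4.0061

For an MA(q) process X_t = eps_t + sum_i theta_i eps_{t-i} with
Var(eps_t) = sigma^2, the variance is
  gamma(0) = sigma^2 * (1 + sum_i theta_i^2).
  sum_i theta_i^2 = (-0.039)^2 = 0.001521.
  gamma(0) = 4 * (1 + 0.001521) = 4 * 1.001521 = 4.006084, which rounds to 4.0061.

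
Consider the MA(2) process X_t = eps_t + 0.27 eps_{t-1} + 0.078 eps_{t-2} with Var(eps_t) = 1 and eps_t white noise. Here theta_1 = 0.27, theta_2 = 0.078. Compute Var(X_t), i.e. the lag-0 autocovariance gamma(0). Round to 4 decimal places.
\gamma(0) = 1.0790

For an MA(q) process X_t = eps_t + sum_i theta_i eps_{t-i} with
Var(eps_t) = sigma^2, the variance is
  gamma(0) = sigma^2 * (1 + sum_i theta_i^2).
  sum_i theta_i^2 = (0.27)^2 + (0.078)^2 = 0.0729 + 0.006084 = 0.078984.
  gamma(0) = 1 * (1 + 0.078984) = 1 * 1.078984 = 1.078984, which rounds to 1.0790.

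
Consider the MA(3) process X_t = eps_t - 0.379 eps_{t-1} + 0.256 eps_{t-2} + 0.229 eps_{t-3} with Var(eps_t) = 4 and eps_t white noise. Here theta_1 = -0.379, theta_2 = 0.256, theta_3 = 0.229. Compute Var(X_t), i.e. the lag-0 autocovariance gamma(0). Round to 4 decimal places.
\gamma(0) = 5.0465

For an MA(q) process X_t = eps_t + sum_i theta_i eps_{t-i} with
Var(eps_t) = sigma^2, the variance is
  gamma(0) = sigma^2 * (1 + sum_i theta_i^2).
  sum_i theta_i^2 = (-0.379)^2 + (0.256)^2 + (0.229)^2 = 0.143641 + 0.065536 + 0.052441 = 0.261618.
  gamma(0) = 4 * (1 + 0.261618) = 4 * 1.261618 = 5.046472, which rounds to 5.0465.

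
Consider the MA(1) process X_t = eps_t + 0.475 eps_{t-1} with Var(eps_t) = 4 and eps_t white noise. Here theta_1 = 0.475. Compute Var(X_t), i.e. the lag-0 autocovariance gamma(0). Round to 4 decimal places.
\gamma(0) = 4.9025

For an MA(q) process X_t = eps_t + sum_i theta_i eps_{t-i} with
Var(eps_t) = sigma^2, the variance is
  gamma(0) = sigma^2 * (1 + sum_i theta_i^2).
  sum_i theta_i^2 = (0.475)^2 = 0.225625.
  gamma(0) = 4 * (1 + 0.225625) = 4 * 1.225625 = 4.9025.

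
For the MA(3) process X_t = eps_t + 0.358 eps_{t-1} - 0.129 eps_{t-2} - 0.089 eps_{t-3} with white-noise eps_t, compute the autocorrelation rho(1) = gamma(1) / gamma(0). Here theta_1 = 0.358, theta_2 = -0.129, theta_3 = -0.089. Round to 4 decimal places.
\rho(1) = 0.2805

For an MA(q) process with theta_0 = 1, the autocovariance is
  gamma(k) = sigma^2 * sum_{i=0..q-k} theta_i * theta_{i+k},
and rho(k) = gamma(k) / gamma(0). Sigma^2 cancels.
  numerator   = (1)*(0.358) + (0.358)*(-0.129) + (-0.129)*(-0.089) = 0.323299.
  denominator = (1)^2 + (0.358)^2 + (-0.129)^2 + (-0.089)^2 = 1.152726.
  rho(1) = 0.323299 / 1.152726 = 0.2805.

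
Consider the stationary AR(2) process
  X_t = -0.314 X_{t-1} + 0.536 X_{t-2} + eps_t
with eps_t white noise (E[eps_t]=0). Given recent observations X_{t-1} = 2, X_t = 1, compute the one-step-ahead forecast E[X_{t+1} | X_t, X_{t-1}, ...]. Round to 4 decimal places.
E[X_{t+1} \mid \mathcal F_t] = 0.7580

For an AR(p) model X_t = c + sum_i phi_i X_{t-i} + eps_t, the
one-step-ahead conditional mean is
  E[X_{t+1} | X_t, ...] = c + sum_i phi_i X_{t+1-i}.
Substitute known values:
  E[X_{t+1} | ...] = (-0.314) * (1) + (0.536) * (2)
                   = 0.7580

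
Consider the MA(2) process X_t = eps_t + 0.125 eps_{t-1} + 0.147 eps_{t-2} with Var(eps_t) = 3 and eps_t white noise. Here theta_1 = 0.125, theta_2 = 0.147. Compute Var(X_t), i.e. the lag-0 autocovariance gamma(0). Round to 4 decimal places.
\gamma(0) = 3.1117

For an MA(q) process X_t = eps_t + sum_i theta_i eps_{t-i} with
Var(eps_t) = sigma^2, the variance is
  gamma(0) = sigma^2 * (1 + sum_i theta_i^2).
  sum_i theta_i^2 = (0.125)^2 + (0.147)^2 = 0.015625 + 0.021609 = 0.037234.
  gamma(0) = 3 * (1 + 0.037234) = 3 * 1.037234 = 3.111702, which rounds to 3.1117.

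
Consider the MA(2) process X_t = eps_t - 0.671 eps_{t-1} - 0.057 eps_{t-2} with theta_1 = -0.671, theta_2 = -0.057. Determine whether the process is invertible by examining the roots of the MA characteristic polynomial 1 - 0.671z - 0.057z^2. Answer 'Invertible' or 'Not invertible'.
\text{Invertible}

The MA(q) characteristic polynomial is P(z) = 1 - 0.671z - 0.057z^2.
Invertibility requires all roots to lie outside the unit circle, i.e. |z| > 1 for every root.
Set 1 + (-0.671) z + (-0.057) z^2 = 0, i.e. a z^2 + b z + c = 0 with a = -0.057, b = -0.671, c = 1.
Discriminant D = b^2 - 4ac = (-0.671)^2 - 4*(-0.057)*1 = 0.450241 - (-0.228) = 0.678241.
D >= 0, so the roots are real: z = (-b +/- sqrt(D)) / (2a) = (0.671 +/- 0.823554) / (-0.114).
  z_1 = (0.671 + 0.823554) / (-0.114) = -13.1101,   |z_1| = 13.1101.
  z_2 = (0.671 - 0.823554) / (-0.114) = 1.3382,   |z_2| = 1.3382.
Moduli of all roots: 13.1101, 1.3382.
All moduli strictly greater than 1? Yes.
Verdict: Invertible.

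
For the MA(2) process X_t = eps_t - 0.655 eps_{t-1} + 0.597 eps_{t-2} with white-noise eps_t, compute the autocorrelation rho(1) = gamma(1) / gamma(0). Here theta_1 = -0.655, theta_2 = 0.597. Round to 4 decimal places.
\rho(1) = -0.5859

For an MA(q) process with theta_0 = 1, the autocovariance is
  gamma(k) = sigma^2 * sum_{i=0..q-k} theta_i * theta_{i+k},
and rho(k) = gamma(k) / gamma(0). Sigma^2 cancels.
  numerator   = (1)*(-0.655) + (-0.655)*(0.597) = -1.046035.
  denominator = (1)^2 + (-0.655)^2 + (0.597)^2 = 1.785434.
  rho(1) = -1.046035 / 1.785434 = -0.5859.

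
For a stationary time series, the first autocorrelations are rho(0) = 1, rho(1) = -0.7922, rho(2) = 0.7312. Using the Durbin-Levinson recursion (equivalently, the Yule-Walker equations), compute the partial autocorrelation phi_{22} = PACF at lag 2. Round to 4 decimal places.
\phi_{22} = 0.2782

The PACF at lag k is phi_{kk}, the last component of the solution
to the Yule-Walker system G_k phi = r_k where
  (G_k)_{ij} = rho(|i - j|), (r_k)_i = rho(i), i,j = 1..k.
Equivalently, Durbin-Levinson gives phi_{kk} iteratively:
  phi_{11} = rho(1)
  phi_{kk} = [rho(k) - sum_{j=1..k-1} phi_{k-1,j} rho(k-j)]
            / [1 - sum_{j=1..k-1} phi_{k-1,j} rho(j)],
  phi_{k,j} = phi_{k-1,j} - phi_{kk} phi_{k-1,k-j},  j = 1..k-1.
Step k = 1:
  phi_11 = rho(1) = -0.7922.
Step k = 2:
  phi_22 = [rho(2) - phi_11 rho(1)] / [1 - phi_11 rho(1)] = [0.7312 - (-0.7922)(-0.7922)] / [1 - (-0.7922)(-0.7922)]
         = 0.10361916 / 0.37241916 = 0.2782.
Therefore phi_{22} = 0.2782.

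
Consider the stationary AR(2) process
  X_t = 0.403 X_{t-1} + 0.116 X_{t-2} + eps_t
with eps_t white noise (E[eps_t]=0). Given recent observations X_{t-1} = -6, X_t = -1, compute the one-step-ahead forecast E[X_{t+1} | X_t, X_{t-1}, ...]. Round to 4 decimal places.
E[X_{t+1} \mid \mathcal F_t] = -1.0990

For an AR(p) model X_t = c + sum_i phi_i X_{t-i} + eps_t, the
one-step-ahead conditional mean is
  E[X_{t+1} | X_t, ...] = c + sum_i phi_i X_{t+1-i}.
Substitute known values:
  E[X_{t+1} | ...] = (0.403) * (-1) + (0.116) * (-6)
                   = -1.0990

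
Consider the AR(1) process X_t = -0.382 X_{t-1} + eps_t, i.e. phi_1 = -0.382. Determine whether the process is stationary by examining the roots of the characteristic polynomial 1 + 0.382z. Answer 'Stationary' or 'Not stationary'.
\text{Stationary}

The AR(p) characteristic polynomial is P(z) = 1 + 0.382z.
Stationarity requires all roots to lie outside the unit circle, i.e. |z| > 1 for every root.
This is linear in z: 1 + (0.382) z = 0  =>  z = -1/(0.382) = -2.617801,  |z| = 2.617801.
Moduli of all roots: 2.6178.
All moduli strictly greater than 1? Yes.
Verdict: Stationary.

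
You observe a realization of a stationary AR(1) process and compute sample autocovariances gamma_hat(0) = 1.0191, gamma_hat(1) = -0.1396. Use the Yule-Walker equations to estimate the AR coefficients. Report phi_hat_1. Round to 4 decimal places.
\hat\phi_{1} = -0.1370

The Yule-Walker equations for an AR(p) process read, in matrix form,
  Gamma_p phi = r_p,   with   (Gamma_p)_{ij} = gamma(|i - j|),
                       (r_p)_i = gamma(i),   i,j = 1..p.
Substitute the sample gammas (Toeplitz matrix and right-hand side of size 1):
  Gamma_p = [[1.0191]]
  r_p     = [-0.1396]
With p = 1 this is the single equation gamma(0) phi_1 = gamma(1):
  phi_hat_1 = gamma(1) / gamma(0) = -0.1396 / 1.0191 = -0.1370.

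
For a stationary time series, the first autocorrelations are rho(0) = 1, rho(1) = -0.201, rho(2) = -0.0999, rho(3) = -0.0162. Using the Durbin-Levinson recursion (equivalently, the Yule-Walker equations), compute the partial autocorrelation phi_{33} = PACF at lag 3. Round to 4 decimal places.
\phi_{33} = -0.0731

The PACF at lag k is phi_{kk}, the last component of the solution
to the Yule-Walker system G_k phi = r_k where
  (G_k)_{ij} = rho(|i - j|), (r_k)_i = rho(i), i,j = 1..k.
Equivalently, Durbin-Levinson gives phi_{kk} iteratively:
  phi_{11} = rho(1)
  phi_{kk} = [rho(k) - sum_{j=1..k-1} phi_{k-1,j} rho(k-j)]
            / [1 - sum_{j=1..k-1} phi_{k-1,j} rho(j)],
  phi_{k,j} = phi_{k-1,j} - phi_{kk} phi_{k-1,k-j},  j = 1..k-1.
Step k = 1:
  phi_11 = rho(1) = -0.201.
Step k = 2:
  phi_22 = [rho(2) - phi_11 rho(1)] / [1 - phi_11 rho(1)] = [-0.0999 - (-0.201)(-0.201)] / [1 - (-0.201)(-0.201)]
         = -0.140301 / 0.959599 = -0.146208.
  Update: phi_21 = phi_11 - phi_22 phi_11 = -0.201 - (-0.146208)(-0.201) = -0.230388.
Step k = 3:
  phi_33 = [rho(3) - phi_21 rho(2) - phi_22 rho(1)] / [1 - phi_21 rho(1) - phi_22 rho(2)]
    numerator   = -0.0162 - (-0.230388)(-0.0999) - (-0.146208)(-0.201) = -0.06860354
    denominator = 1 - (-0.230388)(-0.201) - (-0.146208)(-0.0999) = 0.93908588
  phi_33 = -0.06860354 / 0.93908588 = -0.0731.
Therefore phi_{33} = -0.0731.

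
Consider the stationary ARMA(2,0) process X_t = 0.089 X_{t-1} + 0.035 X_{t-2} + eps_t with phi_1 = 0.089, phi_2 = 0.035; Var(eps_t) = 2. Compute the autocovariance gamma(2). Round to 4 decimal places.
\gamma(2) = 0.0873

Multiply the model equation by X_{t-k} and take expectations. With theta_0 = psi_0 = 1 and psi_j the MA(infinity) weights, this gives
  gamma(k) - sum_i phi_i gamma(k-i) = c_k,
  c_k = sigma^2 * sum_{j=k..q} theta_j psi_{j-k}   (c_k = 0 for k > q),
using gamma(-m) = gamma(m).
Pure AR (q = 0): c_0 = sigma^2 = 2, c_k = 0 for k >= 1.
Equations for k = 0, 1, 2 (AR order 2, c_2 = 0):
  (E0) gamma(0) = phi_1 gamma(1) + phi_2 gamma(2) + c_0
  (E1) gamma(1) = phi_1 gamma(0) + phi_2 gamma(1) + c_1
  (E2) gamma(2) = phi_1 gamma(1) + phi_2 gamma(0)
From (E1): gamma(1) = A gamma(0) + B with
  A = phi_1 / (1 - phi_2) = 0.089 / 0.965 = 0.092228,   B = c_1 / (1 - phi_2) = 0 / 0.965 = 0.
Insert (E2) into (E0): gamma(0) (1 - phi_2^2) = phi_1 (1 + phi_2) gamma(1) + c_0.
  phi_1 (1 + phi_2) = (0.089)(1.035) = 0.092115,   1 - phi_2^2 = 0.998775.
Replace gamma(1) by A gamma(0) + B and collect gamma(0):
  gamma(0) [0.998775 - (0.092115)(0.092228)] = c_0 = 2
  gamma(0) * 0.990279 = 2
  gamma(0) = 2 / 0.990279 = 2.019632.
  gamma(1) = A gamma(0) = (0.092228)(2.019632) = 0.186267.
  gamma(2) = phi_1 gamma(1) + phi_2 gamma(0) = (0.089)(0.186267) + (0.035)(2.019632) = 0.087265.
Therefore gamma(2) = 0.0873 (to 4 decimal places).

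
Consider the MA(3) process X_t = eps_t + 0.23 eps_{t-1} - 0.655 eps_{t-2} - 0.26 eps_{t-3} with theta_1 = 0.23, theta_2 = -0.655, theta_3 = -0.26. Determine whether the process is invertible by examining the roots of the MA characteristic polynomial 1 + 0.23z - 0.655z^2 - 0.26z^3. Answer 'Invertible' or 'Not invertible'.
\text{Invertible}

The MA(q) characteristic polynomial is P(z) = 1 + 0.23z - 0.655z^2 - 0.26z^3.
Invertibility requires all roots to lie outside the unit circle, i.e. |z| > 1 for every root.
Degree 3: look for a simple real root z0 first, then factor out (1 - z/z0) and solve the remaining quadratic.
Testing z0 = -2: P(-2) = 1 + (0.23)(-2) + (-0.655)(-2)^2 + (-0.26)(-2)^3
  = 1 + (-0.46) + (-2.62) + (2.08) = 0.  So z_0 = -2 is a root, |z_0| = 2.
Divide out the factor (1 + 0.5 z) = (1 - z/z0) (since 1/z0 = -0.5):
  P(z) = (1 + 0.5 z)(1 + (-0.27) z + (-0.52) z^2)
  [check: z-coef -0.27 - (-0.5) = 0.23; z^2-coef -0.52 - (-0.5)(-0.27) = -0.655; z^3-coef -(-0.5)(-0.52) = -0.26.]
Remaining roots from the quadratic factor 1 + (-0.27) z + (-0.52) z^2:
  Set 1 + (-0.27) z + (-0.52) z^2 = 0, i.e. a z^2 + b z + c = 0 with a = -0.52, b = -0.27, c = 1.
  Discriminant D = b^2 - 4ac = (-0.27)^2 - 4*(-0.52)*1 = 0.0729 - (-2.08) = 2.1529.
  D >= 0, so the roots are real: z = (-b +/- sqrt(D)) / (2a) = (0.27 +/- 1.467276) / (-1.04).
    z_1 = (0.27 + 1.467276) / (-1.04) = -1.6705,   |z_1| = 1.6705.
    z_2 = (0.27 - 1.467276) / (-1.04) = 1.1512,   |z_2| = 1.1512.
Moduli of all roots: 2.0000, 1.6705, 1.1512.
All moduli strictly greater than 1? Yes.
Verdict: Invertible.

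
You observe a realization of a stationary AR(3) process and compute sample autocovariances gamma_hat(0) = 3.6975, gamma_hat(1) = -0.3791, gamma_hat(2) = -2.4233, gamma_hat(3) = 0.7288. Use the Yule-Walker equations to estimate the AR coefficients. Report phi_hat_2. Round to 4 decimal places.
\hat\phi_{2} = -0.6680

The Yule-Walker equations for an AR(p) process read, in matrix form,
  Gamma_p phi = r_p,   with   (Gamma_p)_{ij} = gamma(|i - j|),
                       (r_p)_i = gamma(i),   i,j = 1..p.
Substitute the sample gammas (Toeplitz matrix and right-hand side of size 3):
  Gamma_p = [[3.6975, -0.3791, -2.4233], [-0.3791, 3.6975, -0.3791], [-2.4233, -0.3791, 3.6975]]
  r_p     = [-0.3791, -2.4233, 0.7288]
Written out (R1..R3):
  (R1) 3.6975 phi_1 - 0.3791 phi_2 - 2.4233 phi_3 = -0.3791
  (R2) -0.3791 phi_1 + 3.6975 phi_2 - 0.3791 phi_3 = -2.4233
  (R3) -2.4233 phi_1 - 0.3791 phi_2 + 3.6975 phi_3 = 0.7288
Gaussian elimination:
  R2 <- R2 - (-0.3791/3.6975) R1 = R2 - (-0.102529) R1:  3.658631 phi_2 - 0.627558 phi_3 = -2.462169
  R3 <- R3 - (-2.4233/3.6975) R1 = R3 - (-0.655389) R1:  -0.627558 phi_2 + 2.109296 phi_3 = 0.480342
  R3 <- R3 - (-0.627558/3.658631) R2 = R3 - (-0.171528) R2:  2.001653 phi_3 = 0.058011
Back-substitution:
  phi_hat_3 = 0.058011 / 2.001653 = 0.028982
  phi_hat_2 = (-2.462169 - (-0.627558)(0.028982)) / 3.658631 = -0.668004
  phi_hat_1 = (-0.3791 - (-0.3791)(-0.668004) - (-2.4233)(0.028982)) / 3.6975 = -0.152024
So phi_hat = [-0.1520, -0.6680, 0.0290].
Therefore phi_hat_2 = -0.6680.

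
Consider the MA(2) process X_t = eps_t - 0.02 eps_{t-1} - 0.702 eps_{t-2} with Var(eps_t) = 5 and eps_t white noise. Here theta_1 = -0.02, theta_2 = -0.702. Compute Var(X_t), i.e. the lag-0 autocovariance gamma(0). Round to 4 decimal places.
\gamma(0) = 7.4660

For an MA(q) process X_t = eps_t + sum_i theta_i eps_{t-i} with
Var(eps_t) = sigma^2, the variance is
  gamma(0) = sigma^2 * (1 + sum_i theta_i^2).
  sum_i theta_i^2 = (-0.02)^2 + (-0.702)^2 = 0.0004 + 0.492804 = 0.493204.
  gamma(0) = 5 * (1 + 0.493204) = 5 * 1.493204 = 7.46602, which rounds to 7.4660.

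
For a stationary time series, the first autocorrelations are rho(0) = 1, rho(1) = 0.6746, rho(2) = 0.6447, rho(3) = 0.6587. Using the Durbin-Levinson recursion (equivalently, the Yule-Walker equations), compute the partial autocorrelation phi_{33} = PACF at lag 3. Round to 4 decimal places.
\phi_{33} = 0.2931

The PACF at lag k is phi_{kk}, the last component of the solution
to the Yule-Walker system G_k phi = r_k where
  (G_k)_{ij} = rho(|i - j|), (r_k)_i = rho(i), i,j = 1..k.
Equivalently, Durbin-Levinson gives phi_{kk} iteratively:
  phi_{11} = rho(1)
  phi_{kk} = [rho(k) - sum_{j=1..k-1} phi_{k-1,j} rho(k-j)]
            / [1 - sum_{j=1..k-1} phi_{k-1,j} rho(j)],
  phi_{k,j} = phi_{k-1,j} - phi_{kk} phi_{k-1,k-j},  j = 1..k-1.
Step k = 1:
  phi_11 = rho(1) = 0.6746.
Step k = 2:
  phi_22 = [rho(2) - phi_11 rho(1)] / [1 - phi_11 rho(1)] = [0.6447 - (0.6746)(0.6746)] / [1 - (0.6746)(0.6746)]
         = 0.18961484 / 0.54491484 = 0.347972.
  Update: phi_21 = phi_11 - phi_22 phi_11 = 0.6746 - (0.347972)(0.6746) = 0.439858.
Step k = 3:
  phi_33 = [rho(3) - phi_21 rho(2) - phi_22 rho(1)] / [1 - phi_21 rho(1) - phi_22 rho(2)]
    numerator   = 0.6587 - (0.439858)(0.6447) - (0.347972)(0.6746) = 0.1403817
    denominator = 1 - (0.439858)(0.6746) - (0.347972)(0.6447) = 0.47893428
  phi_33 = 0.1403817 / 0.47893428 = 0.2931.
Therefore phi_{33} = 0.2931.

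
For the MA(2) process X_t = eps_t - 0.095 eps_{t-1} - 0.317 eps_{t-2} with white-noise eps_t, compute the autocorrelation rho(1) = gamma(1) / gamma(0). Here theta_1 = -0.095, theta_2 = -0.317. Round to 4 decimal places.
\rho(1) = -0.0585

For an MA(q) process with theta_0 = 1, the autocovariance is
  gamma(k) = sigma^2 * sum_{i=0..q-k} theta_i * theta_{i+k},
and rho(k) = gamma(k) / gamma(0). Sigma^2 cancels.
  numerator   = (1)*(-0.095) + (-0.095)*(-0.317) = -0.064885.
  denominator = (1)^2 + (-0.095)^2 + (-0.317)^2 = 1.109514.
  rho(1) = -0.064885 / 1.109514 = -0.0585.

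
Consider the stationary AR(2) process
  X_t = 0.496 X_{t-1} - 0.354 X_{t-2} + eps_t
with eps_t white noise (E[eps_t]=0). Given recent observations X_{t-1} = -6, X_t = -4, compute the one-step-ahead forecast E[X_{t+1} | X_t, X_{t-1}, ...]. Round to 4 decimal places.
E[X_{t+1} \mid \mathcal F_t] = 0.1400

For an AR(p) model X_t = c + sum_i phi_i X_{t-i} + eps_t, the
one-step-ahead conditional mean is
  E[X_{t+1} | X_t, ...] = c + sum_i phi_i X_{t+1-i}.
Substitute known values:
  E[X_{t+1} | ...] = (0.496) * (-4) + (-0.354) * (-6)
                   = 0.1400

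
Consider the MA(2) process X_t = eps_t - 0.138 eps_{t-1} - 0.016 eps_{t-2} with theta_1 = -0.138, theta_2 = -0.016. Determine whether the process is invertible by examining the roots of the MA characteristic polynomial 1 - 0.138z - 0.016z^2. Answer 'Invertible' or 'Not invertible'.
\text{Invertible}

The MA(q) characteristic polynomial is P(z) = 1 - 0.138z - 0.016z^2.
Invertibility requires all roots to lie outside the unit circle, i.e. |z| > 1 for every root.
Set 1 + (-0.138) z + (-0.016) z^2 = 0, i.e. a z^2 + b z + c = 0 with a = -0.016, b = -0.138, c = 1.
Discriminant D = b^2 - 4ac = (-0.138)^2 - 4*(-0.016)*1 = 0.019044 - (-0.064) = 0.083044.
D >= 0, so the roots are real: z = (-b +/- sqrt(D)) / (2a) = (0.138 +/- 0.288174) / (-0.032).
  z_1 = (0.138 + 0.288174) / (-0.032) = -13.3179,   |z_1| = 13.3179.
  z_2 = (0.138 - 0.288174) / (-0.032) = 4.6929,   |z_2| = 4.6929.
Moduli of all roots: 13.3179, 4.6929.
All moduli strictly greater than 1? Yes.
Verdict: Invertible.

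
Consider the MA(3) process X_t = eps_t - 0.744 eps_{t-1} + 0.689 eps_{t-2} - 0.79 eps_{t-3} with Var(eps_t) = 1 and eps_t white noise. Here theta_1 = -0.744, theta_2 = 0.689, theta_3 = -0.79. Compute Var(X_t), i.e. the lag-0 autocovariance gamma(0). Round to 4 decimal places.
\gamma(0) = 2.6524

For an MA(q) process X_t = eps_t + sum_i theta_i eps_{t-i} with
Var(eps_t) = sigma^2, the variance is
  gamma(0) = sigma^2 * (1 + sum_i theta_i^2).
  sum_i theta_i^2 = (-0.744)^2 + (0.689)^2 + (-0.79)^2 = 0.553536 + 0.474721 + 0.6241 = 1.652357.
  gamma(0) = 1 * (1 + 1.652357) = 1 * 2.652357 = 2.652357, which rounds to 2.6524.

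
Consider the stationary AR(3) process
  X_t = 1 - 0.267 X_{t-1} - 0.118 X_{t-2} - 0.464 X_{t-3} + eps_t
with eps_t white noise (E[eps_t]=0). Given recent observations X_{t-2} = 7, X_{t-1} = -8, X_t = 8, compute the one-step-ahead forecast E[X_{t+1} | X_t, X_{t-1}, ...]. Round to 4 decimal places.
E[X_{t+1} \mid \mathcal F_t] = -3.4400

For an AR(p) model X_t = c + sum_i phi_i X_{t-i} + eps_t, the
one-step-ahead conditional mean is
  E[X_{t+1} | X_t, ...] = c + sum_i phi_i X_{t+1-i}.
Substitute known values:
  E[X_{t+1} | ...] = 1 + (-0.267) * (8) + (-0.118) * (-8) + (-0.464) * (7)
                   = -3.4400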